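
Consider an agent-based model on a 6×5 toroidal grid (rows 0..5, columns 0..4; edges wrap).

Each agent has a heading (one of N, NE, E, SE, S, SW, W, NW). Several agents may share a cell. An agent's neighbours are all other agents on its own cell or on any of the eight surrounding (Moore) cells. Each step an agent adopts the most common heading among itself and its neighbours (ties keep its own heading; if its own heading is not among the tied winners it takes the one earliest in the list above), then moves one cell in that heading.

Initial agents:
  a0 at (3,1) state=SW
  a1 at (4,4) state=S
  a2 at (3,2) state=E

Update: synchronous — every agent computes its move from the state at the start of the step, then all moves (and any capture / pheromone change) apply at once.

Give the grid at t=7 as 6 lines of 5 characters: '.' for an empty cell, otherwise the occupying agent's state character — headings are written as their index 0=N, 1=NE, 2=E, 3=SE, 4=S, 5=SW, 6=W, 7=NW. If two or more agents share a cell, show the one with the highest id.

.....
.....
.....
....2
....5
....4

t=1: a0@(4,0):SW a1@(5,4):S a2@(3,3):E
t=2: a0@(5,4):SW a1@(0,4):S a2@(3,4):E
t=3: a0@(0,3):SW a1@(1,4):S a2@(3,0):E
t=4: a0@(1,2):SW a1@(2,4):S a2@(3,1):E
t=5: a0@(2,1):SW a1@(3,4):S a2@(3,2):E
t=6: a0@(3,0):SW a1@(4,4):S a2@(3,3):E
t=7: a0@(4,4):SW a1@(5,4):S a2@(3,4):E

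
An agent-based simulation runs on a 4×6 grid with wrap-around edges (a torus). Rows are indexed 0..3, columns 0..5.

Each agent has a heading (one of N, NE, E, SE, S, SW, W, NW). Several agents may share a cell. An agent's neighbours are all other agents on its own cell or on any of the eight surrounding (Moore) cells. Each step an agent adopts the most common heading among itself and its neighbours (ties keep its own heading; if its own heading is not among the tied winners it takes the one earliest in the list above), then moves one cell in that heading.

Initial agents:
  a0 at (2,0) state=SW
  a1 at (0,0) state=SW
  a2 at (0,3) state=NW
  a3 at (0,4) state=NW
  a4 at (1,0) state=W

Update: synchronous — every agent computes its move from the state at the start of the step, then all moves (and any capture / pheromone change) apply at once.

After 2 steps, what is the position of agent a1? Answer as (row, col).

t=1: a0@(3,5):SW a1@(1,5):SW a2@(3,2):NW a3@(3,3):NW a4@(2,5):SW
t=2: a0@(0,4):SW a1@(2,4):SW a2@(2,1):NW a3@(2,2):NW a4@(3,4):SW

(2, 4)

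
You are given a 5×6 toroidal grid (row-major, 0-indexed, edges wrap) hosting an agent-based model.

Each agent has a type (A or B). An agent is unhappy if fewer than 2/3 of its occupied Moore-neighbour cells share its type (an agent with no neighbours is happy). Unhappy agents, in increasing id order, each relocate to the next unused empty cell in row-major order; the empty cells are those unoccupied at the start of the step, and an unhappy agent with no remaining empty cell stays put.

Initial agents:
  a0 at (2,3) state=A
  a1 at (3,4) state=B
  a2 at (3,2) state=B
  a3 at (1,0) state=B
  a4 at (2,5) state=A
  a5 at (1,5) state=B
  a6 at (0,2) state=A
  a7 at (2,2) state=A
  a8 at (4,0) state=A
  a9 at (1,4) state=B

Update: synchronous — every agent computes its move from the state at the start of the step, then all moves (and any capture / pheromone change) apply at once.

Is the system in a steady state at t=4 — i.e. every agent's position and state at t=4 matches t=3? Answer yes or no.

t=1: a0@(0,0):A a1@(0,1):B a2@(0,3):B a3@(0,4):B a4@(0,5):A a5@(1,5):B a6@(0,2):A a7@(1,1):A a8@(4,0):A a9@(1,2):B
t=2: a0@(1,0):A a1@(1,3):B a2@(0,3):B a3@(0,4):B a4@(1,4):A a5@(2,0):B a6@(2,1):A a7@(2,2):A a8@(4,0):A a9@(2,3):B
t=3: a0@(0,0):A a1@(0,1):B a2@(0,3):B a3@(0,4):B a4@(0,2):A a5@(0,5):B a6@(2,1):A a7@(1,1):A a8@(4,0):A a9@(1,2):B
t=4: a0@(1,0):A a1@(1,3):B a2@(0,3):B a3@(0,4):B a4@(1,4):A a5@(1,5):B a6@(2,0):A a7@(2,2):A a8@(2,3):A a9@(2,4):B

no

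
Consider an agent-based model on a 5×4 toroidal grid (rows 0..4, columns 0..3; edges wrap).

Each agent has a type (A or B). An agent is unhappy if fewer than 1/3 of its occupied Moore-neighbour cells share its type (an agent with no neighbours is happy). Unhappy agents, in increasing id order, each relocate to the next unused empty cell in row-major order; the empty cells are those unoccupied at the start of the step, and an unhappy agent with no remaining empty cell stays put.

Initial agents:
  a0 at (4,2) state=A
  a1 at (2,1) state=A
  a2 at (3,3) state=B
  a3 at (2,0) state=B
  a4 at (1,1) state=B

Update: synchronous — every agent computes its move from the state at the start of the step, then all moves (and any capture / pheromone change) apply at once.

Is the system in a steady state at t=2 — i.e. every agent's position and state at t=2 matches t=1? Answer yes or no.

t=1: a0@(0,0):A a1@(0,1):A a2@(3,3):B a3@(2,0):B a4@(1,1):B
t=2: (unchanged — steady state)

yes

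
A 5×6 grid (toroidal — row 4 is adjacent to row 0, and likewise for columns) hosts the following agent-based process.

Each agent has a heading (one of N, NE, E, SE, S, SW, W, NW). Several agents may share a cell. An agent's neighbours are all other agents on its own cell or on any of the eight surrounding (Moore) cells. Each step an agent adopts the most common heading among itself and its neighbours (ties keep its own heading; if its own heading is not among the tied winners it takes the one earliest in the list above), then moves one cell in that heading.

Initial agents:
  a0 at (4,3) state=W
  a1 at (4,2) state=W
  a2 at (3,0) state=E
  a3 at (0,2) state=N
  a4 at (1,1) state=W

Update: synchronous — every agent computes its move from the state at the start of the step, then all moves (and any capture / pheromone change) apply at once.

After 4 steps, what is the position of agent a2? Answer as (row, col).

(3, 4)

t=1: a0@(4,2):W a1@(4,1):W a2@(3,1):E a3@(0,1):W a4@(1,0):W
t=2: a0@(4,1):W a1@(4,0):W a2@(3,0):W a3@(0,0):W a4@(1,5):W
t=3: a0@(4,0):W a1@(4,5):W a2@(3,5):W a3@(0,5):W a4@(1,4):W
t=4: a0@(4,5):W a1@(4,4):W a2@(3,4):W a3@(0,4):W a4@(1,3):W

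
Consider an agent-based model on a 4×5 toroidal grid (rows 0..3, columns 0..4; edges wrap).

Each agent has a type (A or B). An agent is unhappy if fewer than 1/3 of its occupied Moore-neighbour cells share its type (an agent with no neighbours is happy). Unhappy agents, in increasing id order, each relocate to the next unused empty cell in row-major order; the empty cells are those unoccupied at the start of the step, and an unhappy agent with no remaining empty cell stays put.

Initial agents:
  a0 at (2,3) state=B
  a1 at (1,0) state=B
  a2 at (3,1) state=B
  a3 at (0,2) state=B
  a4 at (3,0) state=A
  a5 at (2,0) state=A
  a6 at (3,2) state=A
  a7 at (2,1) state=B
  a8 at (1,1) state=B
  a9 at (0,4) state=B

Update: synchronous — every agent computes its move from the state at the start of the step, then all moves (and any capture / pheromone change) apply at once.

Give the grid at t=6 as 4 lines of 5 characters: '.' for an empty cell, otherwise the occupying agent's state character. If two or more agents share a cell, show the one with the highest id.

t=1: a0@(0,0):B a1@(1,0):B a2@(3,1):B a3@(0,2):B a4@(0,1):A a5@(0,3):A a6@(1,2):A a7@(2,1):B a8@(1,1):B a9@(0,4):B
t=2: a0@(0,0):B a1@(1,0):B a2@(3,1):B a3@(0,2):B a4@(1,3):A a5@(0,3):A a6@(1,2):A a7@(2,1):B a8@(1,1):B a9@(0,4):B
t=3: (unchanged — steady state)

B.BAB
BBAA.
.B...
.B...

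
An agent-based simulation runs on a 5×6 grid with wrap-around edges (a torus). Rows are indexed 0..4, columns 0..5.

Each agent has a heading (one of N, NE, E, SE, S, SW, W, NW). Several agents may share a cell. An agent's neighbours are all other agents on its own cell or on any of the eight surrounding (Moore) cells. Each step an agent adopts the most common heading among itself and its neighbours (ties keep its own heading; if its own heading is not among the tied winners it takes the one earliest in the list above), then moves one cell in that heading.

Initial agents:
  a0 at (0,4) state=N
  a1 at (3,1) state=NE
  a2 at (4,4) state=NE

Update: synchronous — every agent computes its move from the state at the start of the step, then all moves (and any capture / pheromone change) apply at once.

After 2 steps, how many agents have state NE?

t=1: a0@(4,4):N a1@(2,2):NE a2@(3,5):NE
t=2: a0@(3,4):N a1@(1,3):NE a2@(2,0):NE

2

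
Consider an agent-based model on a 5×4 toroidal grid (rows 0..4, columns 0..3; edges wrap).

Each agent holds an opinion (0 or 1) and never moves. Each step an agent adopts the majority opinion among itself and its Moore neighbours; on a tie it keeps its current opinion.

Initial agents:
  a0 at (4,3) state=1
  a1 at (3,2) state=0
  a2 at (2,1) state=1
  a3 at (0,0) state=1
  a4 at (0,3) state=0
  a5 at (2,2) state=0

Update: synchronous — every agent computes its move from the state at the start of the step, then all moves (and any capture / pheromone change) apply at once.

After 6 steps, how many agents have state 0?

3

t=1: a0@(4,3):1 a1@(3,2):0 a2@(2,1):0 a3@(0,0):1 a4@(0,3):1 a5@(2,2):0
t=2: (unchanged — steady state)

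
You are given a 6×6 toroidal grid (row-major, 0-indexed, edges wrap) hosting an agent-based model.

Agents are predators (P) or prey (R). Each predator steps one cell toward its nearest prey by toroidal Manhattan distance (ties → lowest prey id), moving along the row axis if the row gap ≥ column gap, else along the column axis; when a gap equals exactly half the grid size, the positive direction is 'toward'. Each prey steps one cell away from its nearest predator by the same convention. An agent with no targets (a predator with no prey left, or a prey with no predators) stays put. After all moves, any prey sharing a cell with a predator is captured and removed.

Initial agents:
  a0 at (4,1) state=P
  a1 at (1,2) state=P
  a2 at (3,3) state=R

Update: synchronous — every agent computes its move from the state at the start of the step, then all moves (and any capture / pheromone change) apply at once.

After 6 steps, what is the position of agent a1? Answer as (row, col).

(2, 1)

t=1: a0@(4,2):P a1@(2,2):P a2@(3,4):R
t=2: a0@(4,3):P a1@(2,3):P a2@(3,5):R
t=3: a0@(4,4):P a1@(2,4):P a2@(3,0):R
t=4: a0@(4,5):P a1@(2,5):P a2@(3,1):R
t=5: a0@(4,0):P a1@(2,0):P a2@(3,2):R
t=6: a0@(4,1):P a1@(2,1):P a2@(3,3):R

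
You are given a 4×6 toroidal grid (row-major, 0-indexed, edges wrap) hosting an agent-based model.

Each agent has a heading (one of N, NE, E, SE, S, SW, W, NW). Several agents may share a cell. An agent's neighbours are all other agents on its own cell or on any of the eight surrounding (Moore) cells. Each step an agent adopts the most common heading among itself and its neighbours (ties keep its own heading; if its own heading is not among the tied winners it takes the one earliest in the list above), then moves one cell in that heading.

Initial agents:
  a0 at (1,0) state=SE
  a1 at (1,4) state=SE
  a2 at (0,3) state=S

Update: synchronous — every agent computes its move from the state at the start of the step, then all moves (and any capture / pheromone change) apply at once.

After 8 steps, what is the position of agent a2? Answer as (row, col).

(0, 1)

t=1: a0@(2,1):SE a1@(2,5):SE a2@(1,3):S
t=2: a0@(3,2):SE a1@(3,0):SE a2@(2,3):S
t=3: a0@(0,3):SE a1@(0,1):SE a2@(3,3):S
t=4: a0@(1,4):SE a1@(1,2):SE a2@(0,3):S
t=5: a0@(2,5):SE a1@(2,3):SE a2@(1,4):SE
t=6: a0@(3,0):SE a1@(3,4):SE a2@(2,5):SE
t=7: a0@(0,1):SE a1@(0,5):SE a2@(3,0):SE
t=8: a0@(1,2):SE a1@(1,0):SE a2@(0,1):SE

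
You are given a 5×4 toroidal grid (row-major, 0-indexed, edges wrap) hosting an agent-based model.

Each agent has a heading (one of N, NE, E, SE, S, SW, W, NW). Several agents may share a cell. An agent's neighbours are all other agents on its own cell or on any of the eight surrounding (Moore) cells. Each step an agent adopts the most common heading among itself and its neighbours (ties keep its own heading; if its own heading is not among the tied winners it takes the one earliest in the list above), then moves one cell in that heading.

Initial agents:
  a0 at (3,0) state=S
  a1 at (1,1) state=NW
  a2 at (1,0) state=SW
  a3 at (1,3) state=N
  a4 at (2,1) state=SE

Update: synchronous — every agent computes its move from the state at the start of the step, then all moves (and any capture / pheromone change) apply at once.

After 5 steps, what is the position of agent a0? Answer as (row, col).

t=1: a0@(4,0):S a1@(0,0):NW a2@(2,3):SW a3@(0,3):N a4@(3,2):SE
t=2: a0@(0,0):S a1@(4,3):NW a2@(3,2):SW a3@(4,3):N a4@(4,3):SE
t=3: a0@(1,0):S a1@(3,2):NW a2@(4,1):SW a3@(3,3):N a4@(0,0):SE
t=4: a0@(2,0):S a1@(2,1):NW a2@(0,0):SW a3@(2,3):N a4@(1,1):SE
t=5: a0@(3,0):S a1@(1,0):NW a2@(1,3):SW a3@(1,3):N a4@(2,2):SE

(3, 0)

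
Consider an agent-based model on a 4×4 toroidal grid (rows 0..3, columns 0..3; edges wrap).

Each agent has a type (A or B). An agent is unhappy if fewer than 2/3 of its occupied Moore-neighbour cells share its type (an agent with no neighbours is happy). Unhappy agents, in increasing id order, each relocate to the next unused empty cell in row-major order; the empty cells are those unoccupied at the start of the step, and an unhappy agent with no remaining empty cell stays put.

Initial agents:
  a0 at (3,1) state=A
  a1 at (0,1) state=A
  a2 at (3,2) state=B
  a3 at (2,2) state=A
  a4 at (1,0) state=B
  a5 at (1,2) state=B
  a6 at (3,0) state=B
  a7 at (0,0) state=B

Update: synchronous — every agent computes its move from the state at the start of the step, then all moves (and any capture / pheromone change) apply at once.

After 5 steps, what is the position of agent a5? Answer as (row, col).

t=1: a0@(0,2):A a1@(0,3):A a2@(1,1):B a3@(1,3):A a4@(2,0):B a5@(2,1):B a6@(2,3):B a7@(3,3):B
t=2: a0@(0,0):A a1@(0,3):A a2@(1,1):B a3@(0,1):A a4@(2,0):B a5@(2,1):B a6@(2,3):B a7@(1,0):B
t=3: a0@(0,2):A a1@(1,2):A a2@(1,3):B a3@(2,2):A a4@(2,0):B a5@(2,1):B a6@(2,3):B a7@(3,0):B
t=4: a0@(0,0):A a1@(0,1):A a2@(0,3):B a3@(1,0):A a4@(2,0):B a5@(1,1):B a6@(3,1):B a7@(3,0):B
t=5: a0@(0,2):A a1@(1,2):A a2@(1,3):B a3@(2,1):A a4@(2,0):B a5@(2,2):B a6@(2,3):B a7@(3,2):B

(2, 2)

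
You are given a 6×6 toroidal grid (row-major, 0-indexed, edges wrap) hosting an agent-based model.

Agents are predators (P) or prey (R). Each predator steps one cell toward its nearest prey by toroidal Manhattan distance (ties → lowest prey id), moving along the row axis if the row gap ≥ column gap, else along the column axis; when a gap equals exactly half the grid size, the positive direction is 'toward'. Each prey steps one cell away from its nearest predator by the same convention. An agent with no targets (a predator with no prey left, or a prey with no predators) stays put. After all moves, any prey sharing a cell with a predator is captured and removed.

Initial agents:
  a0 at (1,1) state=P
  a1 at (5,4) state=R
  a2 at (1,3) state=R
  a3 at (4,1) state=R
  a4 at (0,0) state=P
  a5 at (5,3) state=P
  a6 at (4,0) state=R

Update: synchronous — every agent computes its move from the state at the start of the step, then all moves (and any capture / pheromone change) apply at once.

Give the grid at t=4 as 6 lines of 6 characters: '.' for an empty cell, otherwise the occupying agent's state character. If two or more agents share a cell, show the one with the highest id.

t=1: a0@(1,2):P a1@(5,5):R a2@(1,4):R a3@(3,1):R a4@(5,0):P a5@(5,4):P a6@(3,0):R
t=2: a0@(1,3):P a1@(5,4):R a2@(1,5):R a3@(4,1):R a4@(5,5):P a5@(5,5):P a6@(2,0):R
t=3: a0@(1,4):P a1@(5,3):R a2@(1,0):R a3@(4,2):R a4@(5,4):P a5@(5,4):P a6@(2,5):R
t=4: a0@(1,5):P a1@(5,2):R a2@(1,1):R a3@(4,1):R a4@(5,3):P a5@(5,3):P a6@(3,5):R

......
.R...P
......
.....R
.R....
..RP..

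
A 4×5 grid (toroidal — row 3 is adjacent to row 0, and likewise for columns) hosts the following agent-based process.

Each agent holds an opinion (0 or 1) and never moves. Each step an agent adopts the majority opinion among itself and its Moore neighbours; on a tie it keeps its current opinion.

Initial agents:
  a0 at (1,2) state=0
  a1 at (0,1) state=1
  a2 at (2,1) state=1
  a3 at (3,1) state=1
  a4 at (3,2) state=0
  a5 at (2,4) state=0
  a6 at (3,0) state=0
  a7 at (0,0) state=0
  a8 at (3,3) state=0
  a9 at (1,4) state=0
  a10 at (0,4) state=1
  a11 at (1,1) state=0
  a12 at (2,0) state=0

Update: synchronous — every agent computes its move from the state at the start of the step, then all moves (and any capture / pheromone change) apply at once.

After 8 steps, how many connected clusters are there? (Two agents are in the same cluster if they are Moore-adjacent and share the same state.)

t=1: a0@(1,2):0 a1@(0,1):0 a2@(2,1):0 a3@(3,1):0 a4@(3,2):1 a5@(2,4):0 a6@(3,0):0 a7@(0,0):0 a8@(3,3):0 a9@(1,4):0 a10@(0,4):0 a11@(1,1):0 a12@(2,0):0
t=2: a0@(1,2):0 a1@(0,1):0 a2@(2,1):0 a3@(3,1):0 a4@(3,2):0 a5@(2,4):0 a6@(3,0):0 a7@(0,0):0 a8@(3,3):0 a9@(1,4):0 a10@(0,4):0 a11@(1,1):0 a12@(2,0):0
t=3: (unchanged — steady state)

1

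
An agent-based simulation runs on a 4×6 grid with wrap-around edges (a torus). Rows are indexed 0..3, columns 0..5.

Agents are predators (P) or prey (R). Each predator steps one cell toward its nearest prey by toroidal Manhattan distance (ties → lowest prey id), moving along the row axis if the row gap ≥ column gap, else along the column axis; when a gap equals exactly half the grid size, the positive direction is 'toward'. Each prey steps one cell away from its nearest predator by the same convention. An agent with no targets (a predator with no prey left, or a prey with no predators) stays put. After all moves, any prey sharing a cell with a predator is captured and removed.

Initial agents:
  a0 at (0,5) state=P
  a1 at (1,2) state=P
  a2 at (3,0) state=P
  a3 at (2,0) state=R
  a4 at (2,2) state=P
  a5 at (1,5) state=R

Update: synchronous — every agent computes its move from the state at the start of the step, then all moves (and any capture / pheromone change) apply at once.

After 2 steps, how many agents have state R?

1

t=1: a0@(1,5):P a1@(1,1):P a2@(2,0):P a3@(1,0):R a4@(2,1):P a5@(2,5):R
t=2: a0@(1,0):P a1@(1,0):P a2@(1,0):P a4@(1,1):P a5@(3,5):R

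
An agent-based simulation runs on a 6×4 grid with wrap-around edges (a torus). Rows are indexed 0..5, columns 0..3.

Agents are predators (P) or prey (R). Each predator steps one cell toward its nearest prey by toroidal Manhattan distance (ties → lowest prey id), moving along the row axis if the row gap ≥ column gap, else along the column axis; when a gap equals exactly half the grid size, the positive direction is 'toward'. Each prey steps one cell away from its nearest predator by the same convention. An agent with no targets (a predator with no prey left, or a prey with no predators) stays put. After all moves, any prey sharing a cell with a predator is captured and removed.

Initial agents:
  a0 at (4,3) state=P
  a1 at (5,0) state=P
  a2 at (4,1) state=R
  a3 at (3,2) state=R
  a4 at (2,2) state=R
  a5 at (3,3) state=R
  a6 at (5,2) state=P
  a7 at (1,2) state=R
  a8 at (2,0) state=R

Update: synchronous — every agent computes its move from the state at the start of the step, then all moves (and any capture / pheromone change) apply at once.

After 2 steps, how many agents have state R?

5

t=1: a0@(3,3):P a1@(4,0):P a3@(2,2):R a4@(1,2):R a5@(2,3):R a6@(4,2):P a7@(2,2):R a8@(1,0):R
t=2: a0@(2,3):P a1@(3,0):P a3@(1,2):R a4@(0,2):R a5@(1,3):R a6@(3,2):P a7@(1,2):R a8@(0,0):R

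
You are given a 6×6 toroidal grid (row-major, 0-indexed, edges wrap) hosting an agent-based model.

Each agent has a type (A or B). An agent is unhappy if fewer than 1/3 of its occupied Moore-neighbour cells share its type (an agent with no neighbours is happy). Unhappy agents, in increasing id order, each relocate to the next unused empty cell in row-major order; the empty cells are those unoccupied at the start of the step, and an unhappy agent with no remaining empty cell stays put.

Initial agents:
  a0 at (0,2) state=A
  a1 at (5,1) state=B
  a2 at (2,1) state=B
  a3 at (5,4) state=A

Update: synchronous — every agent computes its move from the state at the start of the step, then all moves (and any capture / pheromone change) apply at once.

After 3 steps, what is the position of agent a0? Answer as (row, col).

(0, 0)

t=1: a0@(0,0):A a1@(0,1):B a2@(2,1):B a3@(5,4):A
t=2: a0@(0,2):A a1@(0,3):B a2@(2,1):B a3@(5,4):A
t=3: a0@(0,0):A a1@(0,1):B a2@(2,1):B a3@(0,4):A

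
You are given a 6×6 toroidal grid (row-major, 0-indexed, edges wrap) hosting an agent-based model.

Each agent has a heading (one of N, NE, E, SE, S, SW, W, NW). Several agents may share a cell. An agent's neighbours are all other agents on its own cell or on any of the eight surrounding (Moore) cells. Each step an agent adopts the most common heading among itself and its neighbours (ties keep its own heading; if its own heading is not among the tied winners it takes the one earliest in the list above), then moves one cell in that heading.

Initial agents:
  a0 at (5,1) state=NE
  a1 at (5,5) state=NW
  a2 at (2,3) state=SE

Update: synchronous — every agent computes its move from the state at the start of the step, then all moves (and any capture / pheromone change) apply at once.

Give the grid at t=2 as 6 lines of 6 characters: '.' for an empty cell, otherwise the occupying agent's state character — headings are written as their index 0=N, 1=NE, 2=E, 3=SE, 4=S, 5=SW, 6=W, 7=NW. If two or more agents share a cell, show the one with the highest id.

t=1: a0@(4,2):NE a1@(4,4):NW a2@(3,4):SE
t=2: a0@(3,3):NE a1@(3,3):NW a2@(4,5):SE

......
......
......
...7..
.....3
......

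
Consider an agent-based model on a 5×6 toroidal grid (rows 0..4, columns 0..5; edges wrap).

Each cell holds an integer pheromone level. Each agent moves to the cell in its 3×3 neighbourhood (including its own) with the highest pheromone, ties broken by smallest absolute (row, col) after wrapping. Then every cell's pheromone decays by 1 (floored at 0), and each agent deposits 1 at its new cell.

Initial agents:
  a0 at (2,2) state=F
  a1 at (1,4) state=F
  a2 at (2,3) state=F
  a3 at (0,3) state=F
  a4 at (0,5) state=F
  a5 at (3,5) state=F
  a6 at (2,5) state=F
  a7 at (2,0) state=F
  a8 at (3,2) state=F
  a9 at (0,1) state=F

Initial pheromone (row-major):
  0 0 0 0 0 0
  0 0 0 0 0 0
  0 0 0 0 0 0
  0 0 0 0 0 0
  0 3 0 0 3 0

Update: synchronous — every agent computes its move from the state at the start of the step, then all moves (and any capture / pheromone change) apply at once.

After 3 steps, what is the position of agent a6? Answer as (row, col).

(1, 0)

t=1: a0@(1,1) a1@(0,3) a2@(1,2) a3@(4,4) a4@(4,4) a5@(4,4) a6@(1,0) a7@(1,0) a8@(4,1) a9@(4,1) | pheromone: 0 0 0 1 0 0 / 2 1 1 0 0 0 / 0 0 0 0 0 0 / 0 0 0 0 0 0 / 0 4 0 0 5 0
t=2: a0@(1,0) a1@(4,4) a2@(0,3) a3@(4,4) a4@(4,4) a5@(4,4) a6@(1,0) a7@(1,0) a8@(4,1) a9@(4,1) | pheromone: 0 0 0 1 0 0 / 4 0 0 0 0 0 / 0 0 0 0 0 0 / 0 0 0 0 0 0 / 0 5 0 0 8 0
t=3: a0@(1,0) a1@(4,4) a2@(4,4) a3@(4,4) a4@(4,4) a5@(4,4) a6@(1,0) a7@(1,0) a8@(4,1) a9@(4,1) | pheromone: 0 0 0 0 0 0 / 6 0 0 0 0 0 / 0 0 0 0 0 0 / 0 0 0 0 0 0 / 0 6 0 0 12 0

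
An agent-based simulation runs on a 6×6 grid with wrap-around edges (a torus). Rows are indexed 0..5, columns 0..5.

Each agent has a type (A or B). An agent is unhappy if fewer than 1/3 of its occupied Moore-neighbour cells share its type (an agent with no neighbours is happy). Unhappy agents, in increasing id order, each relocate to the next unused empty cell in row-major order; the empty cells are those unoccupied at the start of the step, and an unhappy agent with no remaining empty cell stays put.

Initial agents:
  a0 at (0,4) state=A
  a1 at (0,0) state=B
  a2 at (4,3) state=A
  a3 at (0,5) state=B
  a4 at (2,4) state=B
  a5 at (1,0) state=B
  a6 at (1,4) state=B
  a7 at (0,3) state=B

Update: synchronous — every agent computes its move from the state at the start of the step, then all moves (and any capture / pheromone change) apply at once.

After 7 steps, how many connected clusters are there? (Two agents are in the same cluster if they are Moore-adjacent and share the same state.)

t=1: a0@(0,1):A a1@(0,0):B a2@(4,3):A a3@(0,5):B a4@(2,4):B a5@(1,0):B a6@(1,4):B a7@(0,3):B
t=2: a0@(0,2):A a1@(0,0):B a2@(4,3):A a3@(0,5):B a4@(2,4):B a5@(1,0):B a6@(1,4):B a7@(0,3):B
t=3: a0@(0,1):A a1@(0,0):B a2@(4,3):A a3@(0,5):B a4@(2,4):B a5@(1,0):B a6@(1,4):B a7@(0,3):B
t=4: a0@(0,2):A a1@(0,0):B a2@(4,3):A a3@(0,5):B a4@(2,4):B a5@(1,0):B a6@(1,4):B a7@(0,3):B
t=5: a0@(0,1):A a1@(0,0):B a2@(4,3):A a3@(0,5):B a4@(2,4):B a5@(1,0):B a6@(1,4):B a7@(0,3):B
t=6: a0@(0,2):A a1@(0,0):B a2@(4,3):A a3@(0,5):B a4@(2,4):B a5@(1,0):B a6@(1,4):B a7@(0,3):B
t=7: a0@(0,1):A a1@(0,0):B a2@(4,3):A a3@(0,5):B a4@(2,4):B a5@(1,0):B a6@(1,4):B a7@(0,3):B

3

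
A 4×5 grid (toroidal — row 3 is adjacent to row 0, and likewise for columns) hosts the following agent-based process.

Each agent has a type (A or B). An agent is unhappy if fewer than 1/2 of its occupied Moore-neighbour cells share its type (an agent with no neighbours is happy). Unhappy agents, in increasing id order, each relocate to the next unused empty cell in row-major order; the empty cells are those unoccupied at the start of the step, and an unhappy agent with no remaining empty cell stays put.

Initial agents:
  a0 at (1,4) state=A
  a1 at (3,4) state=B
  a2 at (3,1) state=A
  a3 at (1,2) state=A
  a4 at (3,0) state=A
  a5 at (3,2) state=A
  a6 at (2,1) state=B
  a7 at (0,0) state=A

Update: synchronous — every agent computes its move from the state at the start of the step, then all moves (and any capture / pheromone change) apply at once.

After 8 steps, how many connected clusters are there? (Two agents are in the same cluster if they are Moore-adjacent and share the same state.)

2

t=1: a0@(1,4):A a1@(0,1):B a2@(3,1):A a3@(0,2):A a4@(3,0):A a5@(3,2):A a6@(0,3):B a7@(0,0):A
t=2: a0@(1,4):A a1@(0,4):B a2@(3,1):A a3@(0,2):A a4@(3,0):A a5@(3,2):A a6@(1,0):B a7@(0,0):A
t=3: a0@(0,1):A a1@(0,3):B a2@(3,1):A a3@(0,2):A a4@(3,0):A a5@(3,2):A a6@(1,1):B a7@(0,0):A
t=4: a0@(0,1):A a1@(0,4):B a2@(3,1):A a3@(0,2):A a4@(3,0):A a5@(3,2):A a6@(1,0):B a7@(0,0):A
t=5: a0@(0,1):A a1@(0,3):B a2@(3,1):A a3@(0,2):A a4@(3,0):A a5@(3,2):A a6@(1,1):B a7@(0,0):A
t=6: a0@(0,1):A a1@(0,4):B a2@(3,1):A a3@(0,2):A a4@(3,0):A a5@(3,2):A a6@(1,0):B a7@(0,0):A
t=7: a0@(0,1):A a1@(0,3):B a2@(3,1):A a3@(0,2):A a4@(3,0):A a5@(3,2):A a6@(1,1):B a7@(0,0):A
t=8: a0@(0,1):A a1@(0,4):B a2@(3,1):A a3@(0,2):A a4@(3,0):A a5@(3,2):A a6@(1,0):B a7@(0,0):A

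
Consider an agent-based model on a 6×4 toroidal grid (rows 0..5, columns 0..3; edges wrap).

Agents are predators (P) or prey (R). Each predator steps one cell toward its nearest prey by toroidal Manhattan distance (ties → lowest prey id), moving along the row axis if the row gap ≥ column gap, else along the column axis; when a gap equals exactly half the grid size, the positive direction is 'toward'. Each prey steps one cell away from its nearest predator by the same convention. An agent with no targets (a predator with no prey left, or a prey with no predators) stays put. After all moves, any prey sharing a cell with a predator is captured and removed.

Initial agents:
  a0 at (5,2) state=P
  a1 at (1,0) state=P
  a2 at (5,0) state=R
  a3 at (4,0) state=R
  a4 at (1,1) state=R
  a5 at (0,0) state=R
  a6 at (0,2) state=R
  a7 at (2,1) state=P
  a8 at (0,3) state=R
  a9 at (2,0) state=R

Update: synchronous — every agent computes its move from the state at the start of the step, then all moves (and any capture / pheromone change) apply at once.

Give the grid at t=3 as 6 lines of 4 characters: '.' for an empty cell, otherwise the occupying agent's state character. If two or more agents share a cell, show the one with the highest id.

t=1: a0@(0,2):P a1@(1,1):P a2@(5,3):R a3@(4,3):R a4@(1,2):R a5@(5,0):R a6@(1,2):R a7@(1,1):P a8@(1,3):R a9@(3,0):R
t=2: a0@(1,2):P a1@(1,2):P a2@(4,3):R a3@(3,3):R a4@(2,2):R a5@(5,3):R a6@(2,2):R a7@(1,2):P a8@(2,3):R a9@(4,0):R
t=3: a0@(2,2):P a1@(2,2):P a2@(3,3):R a3@(4,3):R a4@(3,2):R a5@(4,3):R a6@(3,2):R a7@(2,2):P a8@(3,3):R a9@(3,0):R

....
....
..P.
R.RR
...R
....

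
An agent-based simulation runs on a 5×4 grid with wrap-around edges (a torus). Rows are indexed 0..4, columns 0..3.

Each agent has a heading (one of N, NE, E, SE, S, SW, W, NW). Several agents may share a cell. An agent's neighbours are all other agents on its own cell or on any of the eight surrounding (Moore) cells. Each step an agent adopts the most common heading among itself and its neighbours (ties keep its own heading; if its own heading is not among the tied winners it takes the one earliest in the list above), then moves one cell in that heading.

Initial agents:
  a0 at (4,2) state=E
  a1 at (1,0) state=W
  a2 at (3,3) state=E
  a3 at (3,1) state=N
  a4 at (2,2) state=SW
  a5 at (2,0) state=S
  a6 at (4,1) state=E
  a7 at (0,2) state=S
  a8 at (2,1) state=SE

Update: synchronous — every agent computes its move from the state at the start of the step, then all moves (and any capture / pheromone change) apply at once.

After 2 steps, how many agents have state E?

t=1: a0@(4,3):E a1@(1,3):W a2@(3,0):E a3@(3,2):E a4@(3,1):SW a5@(3,0):S a6@(4,2):E a7@(0,3):E a8@(3,2):SE
t=2: a0@(4,0):E a1@(1,2):W a2@(3,1):E a3@(3,3):E a4@(3,2):E a5@(3,1):E a6@(4,3):E a7@(0,0):E a8@(3,3):E

8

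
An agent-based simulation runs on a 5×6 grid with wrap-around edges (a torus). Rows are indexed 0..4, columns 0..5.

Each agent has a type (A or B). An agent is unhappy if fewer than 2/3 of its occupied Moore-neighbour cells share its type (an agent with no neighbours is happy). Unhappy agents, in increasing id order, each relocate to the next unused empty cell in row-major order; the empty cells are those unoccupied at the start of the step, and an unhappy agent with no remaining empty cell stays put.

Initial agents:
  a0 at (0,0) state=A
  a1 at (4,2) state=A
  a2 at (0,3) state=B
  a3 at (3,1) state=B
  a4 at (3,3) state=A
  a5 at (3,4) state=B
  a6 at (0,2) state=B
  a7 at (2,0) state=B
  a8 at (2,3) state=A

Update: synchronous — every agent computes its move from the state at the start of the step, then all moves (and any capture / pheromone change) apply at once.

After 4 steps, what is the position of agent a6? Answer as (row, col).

(1, 5)

t=1: a0@(0,0):A a1@(0,1):A a2@(0,4):B a3@(0,5):B a4@(3,3):A a5@(1,0):B a6@(1,1):B a7@(2,0):B a8@(1,2):A
t=2: a0@(0,2):A a1@(0,3):A a2@(0,4):B a3@(0,5):B a4@(3,3):A a5@(1,3):B a6@(1,4):B a7@(2,0):B a8@(1,5):A
t=3: a0@(0,0):A a1@(0,1):A a2@(1,0):B a3@(0,5):B a4@(3,3):A a5@(1,1):B a6@(1,2):B a7@(2,1):B a8@(2,2):A
t=4: a0@(0,2):A a1@(0,3):A a2@(0,4):B a3@(1,3):B a4@(3,3):A a5@(1,4):B a6@(1,5):B a7@(2,1):B a8@(2,0):A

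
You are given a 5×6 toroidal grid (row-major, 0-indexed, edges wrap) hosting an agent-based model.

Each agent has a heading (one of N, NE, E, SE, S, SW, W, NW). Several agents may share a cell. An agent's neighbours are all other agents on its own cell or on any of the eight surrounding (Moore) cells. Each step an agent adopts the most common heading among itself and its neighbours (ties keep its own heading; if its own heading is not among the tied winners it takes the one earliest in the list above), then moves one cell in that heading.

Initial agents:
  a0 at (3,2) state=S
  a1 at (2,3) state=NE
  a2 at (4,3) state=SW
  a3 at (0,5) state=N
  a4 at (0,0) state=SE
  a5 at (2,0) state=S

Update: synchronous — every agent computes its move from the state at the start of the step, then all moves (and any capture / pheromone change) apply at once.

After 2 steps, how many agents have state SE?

1

t=1: a0@(4,2):S a1@(1,4):NE a2@(0,2):SW a3@(4,5):N a4@(1,1):SE a5@(3,0):S
t=2: a0@(0,2):S a1@(0,5):NE a2@(1,1):SW a3@(3,5):N a4@(2,2):SE a5@(4,0):S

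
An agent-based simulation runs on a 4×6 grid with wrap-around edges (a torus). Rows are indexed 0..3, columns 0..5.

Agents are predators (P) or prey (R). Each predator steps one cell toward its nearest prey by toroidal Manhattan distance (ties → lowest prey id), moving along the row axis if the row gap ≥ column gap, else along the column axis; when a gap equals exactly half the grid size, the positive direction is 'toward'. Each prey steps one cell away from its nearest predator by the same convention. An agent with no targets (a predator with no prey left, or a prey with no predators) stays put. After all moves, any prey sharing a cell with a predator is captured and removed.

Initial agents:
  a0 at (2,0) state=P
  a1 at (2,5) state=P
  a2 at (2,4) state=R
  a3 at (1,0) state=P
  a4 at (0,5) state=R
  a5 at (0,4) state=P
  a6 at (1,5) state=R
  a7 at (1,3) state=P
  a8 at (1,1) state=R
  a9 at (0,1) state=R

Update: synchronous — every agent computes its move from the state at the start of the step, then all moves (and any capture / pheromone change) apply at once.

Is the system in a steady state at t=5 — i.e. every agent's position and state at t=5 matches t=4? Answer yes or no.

t=1: a0@(2,5):P a1@(2,4):P a3@(1,5):P a4@(0,0):R a5@(0,5):P a7@(2,3):P a8@(1,2):R a9@(3,1):R
t=2: a0@(3,5):P a1@(2,3):P a3@(0,5):P a4@(0,1):R a5@(0,0):P a7@(1,3):P a8@(0,2):R a9@(3,2):R
t=3: a0@(3,0):P a1@(3,3):P a3@(0,0):P a4@(0,2):R a5@(0,1):P a7@(0,3):P a9@(0,2):R
t=4: a0@(3,1):P a1@(0,3):P a3@(0,1):P a5@(0,2):P a7@(0,2):P
t=5: (unchanged — steady state)

yes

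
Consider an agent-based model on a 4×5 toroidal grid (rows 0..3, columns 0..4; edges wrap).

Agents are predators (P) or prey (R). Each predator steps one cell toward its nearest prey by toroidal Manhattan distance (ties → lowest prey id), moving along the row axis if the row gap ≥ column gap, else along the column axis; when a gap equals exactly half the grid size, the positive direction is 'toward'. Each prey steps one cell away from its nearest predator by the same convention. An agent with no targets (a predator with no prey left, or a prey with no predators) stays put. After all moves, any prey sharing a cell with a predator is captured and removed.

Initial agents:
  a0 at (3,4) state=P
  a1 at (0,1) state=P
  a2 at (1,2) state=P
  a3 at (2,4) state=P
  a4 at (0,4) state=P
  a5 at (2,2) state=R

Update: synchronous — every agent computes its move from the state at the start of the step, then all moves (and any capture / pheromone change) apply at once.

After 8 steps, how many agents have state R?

1

t=1: a0@(3,3):P a1@(1,1):P a2@(2,2):P a3@(2,3):P a4@(1,4):P a5@(3,2):R
t=2: a0@(3,2):P a1@(2,1):P a2@(3,2):P a3@(3,3):P a4@(2,4):P a5@(3,1):R
t=3: a0@(3,1):P a1@(3,1):P a2@(3,1):P a3@(3,2):P a4@(2,0):P a5@(3,0):R
t=4: a0@(3,0):P a1@(3,0):P a2@(3,0):P a3@(3,1):P a4@(3,0):P a5@(3,4):R
t=5: a0@(3,4):P a1@(3,4):P a2@(3,4):P a3@(3,0):P a4@(3,4):P a5@(3,3):R
t=6: a0@(3,3):P a1@(3,3):P a2@(3,3):P a3@(3,4):P a4@(3,3):P a5@(3,2):R
t=7: a0@(3,2):P a1@(3,2):P a2@(3,2):P a3@(3,3):P a4@(3,2):P a5@(3,1):R
t=8: a0@(3,1):P a1@(3,1):P a2@(3,1):P a3@(3,2):P a4@(3,1):P a5@(3,0):R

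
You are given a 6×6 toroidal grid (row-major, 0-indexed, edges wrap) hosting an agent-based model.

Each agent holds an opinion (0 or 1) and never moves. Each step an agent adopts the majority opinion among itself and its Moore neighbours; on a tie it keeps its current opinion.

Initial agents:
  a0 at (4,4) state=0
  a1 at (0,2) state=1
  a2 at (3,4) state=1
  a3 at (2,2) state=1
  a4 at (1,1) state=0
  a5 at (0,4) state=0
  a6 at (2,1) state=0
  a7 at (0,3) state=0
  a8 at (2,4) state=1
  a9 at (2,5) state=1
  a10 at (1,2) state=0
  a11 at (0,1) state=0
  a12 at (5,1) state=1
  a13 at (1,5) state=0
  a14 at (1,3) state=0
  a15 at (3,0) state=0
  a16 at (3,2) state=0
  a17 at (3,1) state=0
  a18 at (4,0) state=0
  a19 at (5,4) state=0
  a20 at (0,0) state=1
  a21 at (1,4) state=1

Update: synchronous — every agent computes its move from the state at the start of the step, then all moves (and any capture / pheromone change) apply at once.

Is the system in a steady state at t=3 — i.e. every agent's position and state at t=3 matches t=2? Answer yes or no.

yes

t=1: a0@(4,4):0 a1@(0,2):0 a2@(3,4):1 a3@(2,2):0 a4@(1,1):0 a5@(0,4):0 a6@(2,1):0 a7@(0,3):0 a8@(2,4):1 a9@(2,5):1 a10@(1,2):0 a11@(0,1):0 a12@(5,1):1 a13@(1,5):1 a14@(1,3):0 a15@(3,0):0 a16@(3,2):0 a17@(3,1):0 a18@(4,0):0 a19@(5,4):0 a20@(0,0):0 a21@(1,4):0
t=2: a0@(4,4):0 a1@(0,2):0 a2@(3,4):1 a3@(2,2):0 a4@(1,1):0 a5@(0,4):0 a6@(2,1):0 a7@(0,3):0 a8@(2,4):1 a9@(2,5):1 a10@(1,2):0 a11@(0,1):0 a12@(5,1):0 a13@(1,5):1 a14@(1,3):0 a15@(3,0):0 a16@(3,2):0 a17@(3,1):0 a18@(4,0):0 a19@(5,4):0 a20@(0,0):0 a21@(1,4):0
t=3: (unchanged — steady state)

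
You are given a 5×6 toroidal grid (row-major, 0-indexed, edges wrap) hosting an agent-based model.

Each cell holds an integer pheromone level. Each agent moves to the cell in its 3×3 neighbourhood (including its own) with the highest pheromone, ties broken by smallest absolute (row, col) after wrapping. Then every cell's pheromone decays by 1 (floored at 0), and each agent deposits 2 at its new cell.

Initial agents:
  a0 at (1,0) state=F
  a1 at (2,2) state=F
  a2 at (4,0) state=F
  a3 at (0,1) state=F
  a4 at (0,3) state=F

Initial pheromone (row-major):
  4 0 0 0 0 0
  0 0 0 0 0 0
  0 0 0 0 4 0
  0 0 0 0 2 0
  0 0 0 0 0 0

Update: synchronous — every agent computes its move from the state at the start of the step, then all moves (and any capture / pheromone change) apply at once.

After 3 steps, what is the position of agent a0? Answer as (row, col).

(0, 0)

t=1: a0@(0,0) a1@(1,1) a2@(0,0) a3@(0,0) a4@(0,2) | pheromone: 9 0 2 0 0 0 / 0 2 0 0 0 0 / 0 0 0 0 3 0 / 0 0 0 0 1 0 / 0 0 0 0 0 0
t=2: a0@(0,0) a1@(0,0) a2@(0,0) a3@(0,0) a4@(0,2) | pheromone: 16 0 3 0 0 0 / 0 1 0 0 0 0 / 0 0 0 0 2 0 / 0 0 0 0 0 0 / 0 0 0 0 0 0
t=3: a0@(0,0) a1@(0,0) a2@(0,0) a3@(0,0) a4@(0,2) | pheromone: 23 0 4 0 0 0 / 0 0 0 0 0 0 / 0 0 0 0 1 0 / 0 0 0 0 0 0 / 0 0 0 0 0 0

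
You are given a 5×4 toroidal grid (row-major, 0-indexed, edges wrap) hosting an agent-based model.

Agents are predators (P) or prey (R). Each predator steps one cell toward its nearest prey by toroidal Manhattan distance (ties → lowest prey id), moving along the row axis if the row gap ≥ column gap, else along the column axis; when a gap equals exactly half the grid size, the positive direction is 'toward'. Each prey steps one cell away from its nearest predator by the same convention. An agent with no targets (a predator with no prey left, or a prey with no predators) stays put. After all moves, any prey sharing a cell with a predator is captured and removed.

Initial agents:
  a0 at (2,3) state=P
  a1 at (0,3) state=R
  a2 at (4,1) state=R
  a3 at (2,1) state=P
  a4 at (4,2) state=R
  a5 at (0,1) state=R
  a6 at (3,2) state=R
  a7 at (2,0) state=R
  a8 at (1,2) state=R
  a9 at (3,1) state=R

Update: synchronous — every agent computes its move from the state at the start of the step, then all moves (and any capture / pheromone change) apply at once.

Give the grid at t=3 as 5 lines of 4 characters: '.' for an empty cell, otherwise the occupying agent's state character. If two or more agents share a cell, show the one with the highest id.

t=1: a0@(2,0):P a1@(4,3):R a2@(0,1):R a3@(2,0):P a4@(0,2):R a5@(4,1):R a6@(4,2):R a7@(2,1):R a8@(0,2):R a9@(4,1):R
t=2: a0@(2,1):P a1@(0,3):R a2@(4,1):R a3@(2,1):P a4@(4,2):R a5@(0,1):R a6@(0,2):R a7@(2,2):R a8@(4,2):R a9@(0,1):R
t=3: a0@(2,2):P a1@(4,3):R a2@(0,1):R a3@(2,2):P a4@(0,2):R a5@(4,1):R a6@(4,2):R a7@(2,3):R a8@(0,2):R a9@(4,1):R

.RR.
....
..PR
....
.RRR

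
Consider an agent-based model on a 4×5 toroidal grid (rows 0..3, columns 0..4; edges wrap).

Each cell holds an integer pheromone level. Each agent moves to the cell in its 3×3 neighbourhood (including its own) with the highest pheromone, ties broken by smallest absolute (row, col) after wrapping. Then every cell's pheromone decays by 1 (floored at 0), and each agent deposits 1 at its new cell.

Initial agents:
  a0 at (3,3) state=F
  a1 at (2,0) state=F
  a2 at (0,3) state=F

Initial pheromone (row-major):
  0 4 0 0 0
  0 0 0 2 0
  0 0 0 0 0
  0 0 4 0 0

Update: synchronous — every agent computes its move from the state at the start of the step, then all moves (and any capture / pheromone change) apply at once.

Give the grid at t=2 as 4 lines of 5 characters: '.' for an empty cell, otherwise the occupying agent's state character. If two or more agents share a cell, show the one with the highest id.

.F...
.....
.....
..F..

t=1: a0@(3,2) a1@(1,0) a2@(3,2) | pheromone: 0 3 0 0 0 / 1 0 0 1 0 / 0 0 0 0 0 / 0 0 5 0 0
t=2: a0@(3,2) a1@(0,1) a2@(3,2) | pheromone: 0 3 0 0 0 / 0 0 0 0 0 / 0 0 0 0 0 / 0 0 6 0 0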